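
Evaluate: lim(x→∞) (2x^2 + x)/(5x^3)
This is an ∞/∞ indeterminate form.

Apply L'Hôpital's rule: differentiate numerator and denominator separately.
  f(x) = 2·x^2 + x   ⇒   f'(x) = 4·x + 1
  g(x) = 5·x^3   ⇒   g'(x) = 15·x^2
  lim(x→∞) f'(x)/g'(x) = lim(x→∞) (4·x + 1)/(15·x^2)
  = 0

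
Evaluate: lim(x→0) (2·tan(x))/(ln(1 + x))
This is a 0/0 indeterminate form.

Apply L'Hôpital's rule: differentiate numerator and denominator separately.
  f(x) = 2·tan(x)   ⇒   f'(x) = 2·tan(x)^2 + 2
  g(x) = ln(x + 1)   ⇒   g'(x) = 1/(x + 1)
  lim(x→0) f'(x)/g'(x) = lim(x→0) (2·tan(x)^2 + 2)/(1/(x + 1))
  = 2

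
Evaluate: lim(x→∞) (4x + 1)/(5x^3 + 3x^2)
This is an ∞/∞ indeterminate form.

Apply L'Hôpital's rule: differentiate numerator and denominator separately.
  f(x) = 4·x + 1   ⇒   f'(x) = 4
  g(x) = 5·x^3 + 3·x^2   ⇒   g'(x) = 15·x^2 + 6·x
  lim(x→∞) f'(x)/g'(x) = lim(x→∞) (4)/(15·x^2 + 6·x)
  = 0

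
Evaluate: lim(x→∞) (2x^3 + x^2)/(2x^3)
This is an ∞/∞ indeterminate form.

Apply L'Hôpital's rule: differentiate numerator and denominator separately.
  f(x) = 2·x^3 + x^2   ⇒   f'(x) = 6·x^2 + 2·x
  g(x) = 2·x^3   ⇒   g'(x) = 6·x^2
  lim(x→∞) f'(x)/g'(x) = lim(x→∞) (6·x^2 + 2·x)/(6·x^2)
  = 1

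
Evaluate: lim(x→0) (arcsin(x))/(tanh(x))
This is a 0/0 indeterminate form.

Apply L'Hôpital's rule: differentiate numerator and denominator separately.
  f(x) = asin(x)   ⇒   f'(x) = 1/sqrt(1 - x^2)
  g(x) = tanh(x)   ⇒   g'(x) = 1 - tanh(x)^2
  lim(x→0) f'(x)/g'(x) = lim(x→0) (1/sqrt(1 - x^2))/(1 - tanh(x)^2)
  = 1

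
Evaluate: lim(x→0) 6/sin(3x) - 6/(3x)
This is an ∞-∞ indeterminate form.

Combine fractions or rationalize to convert ∞-∞ to 0/0 form:
  lim(x→0) 6/sin(3x) - 6/(3x) = 0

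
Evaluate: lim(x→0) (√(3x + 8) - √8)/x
This is a standard limit.

Factor or rationalize the expression:
  lim(x→0) (√(3x + 8) - √8)/x = 3·sqrt(2)/8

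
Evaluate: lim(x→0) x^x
This is an exponential indeterminate form.

For exponential indeterminate forms, take the natural log:
  Let L = lim(x→0) x^x
  Then ln(L) = lim(x→0) [exponent × ln(base)]
  Evaluate using L'Hôpital or standard limits, then exponentiate.
  L = 1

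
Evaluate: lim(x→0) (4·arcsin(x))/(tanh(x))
This is a 0/0 indeterminate form.

Apply L'Hôpital's rule: differentiate numerator and denominator separately.
  f(x) = 4·asin(x)   ⇒   f'(x) = 4/sqrt(1 - x^2)
  g(x) = tanh(x)   ⇒   g'(x) = 1 - tanh(x)^2
  lim(x→0) f'(x)/g'(x) = lim(x→0) (4/sqrt(1 - x^2))/(1 - tanh(x)^2)
  = 4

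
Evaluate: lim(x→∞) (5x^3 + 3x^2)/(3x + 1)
This is an ∞/∞ indeterminate form.

Apply L'Hôpital's rule: differentiate numerator and denominator separately.
  f(x) = 5·x^3 + 3·x^2   ⇒   f'(x) = 15·x^2 + 6·x
  g(x) = 3·x + 1   ⇒   g'(x) = 3
  lim(x→∞) f'(x)/g'(x) = lim(x→∞) (15·x^2 + 6·x)/(3)
  = ∞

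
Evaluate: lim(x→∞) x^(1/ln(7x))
This is an exponential indeterminate form.

For exponential indeterminate forms, take the natural log:
  Let L = lim(x→∞) x^(1/ln(7x))
  Then ln(L) = lim(x→∞) [exponent × ln(base)]
  Evaluate using L'Hôpital or standard limits, then exponentiate.
  L = e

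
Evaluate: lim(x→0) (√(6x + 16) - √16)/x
This is a standard limit.

Factor or rationalize the expression:
  lim(x→0) (√(6x + 16) - √16)/x = 3/4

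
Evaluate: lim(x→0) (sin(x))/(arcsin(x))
This is a 0/0 indeterminate form.

Apply L'Hôpital's rule: differentiate numerator and denominator separately.
  f(x) = sin(x)   ⇒   f'(x) = cos(x)
  g(x) = asin(x)   ⇒   g'(x) = 1/sqrt(1 - x^2)
  lim(x→0) f'(x)/g'(x) = lim(x→0) (cos(x))/(1/sqrt(1 - x^2))
  = 1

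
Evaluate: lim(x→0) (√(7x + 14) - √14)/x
This is a standard limit.

Factor or rationalize the expression:
  lim(x→0) (√(7x + 14) - √14)/x = sqrt(14)/4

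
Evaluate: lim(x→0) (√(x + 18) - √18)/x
This is a standard limit.

Factor or rationalize the expression:
  lim(x→0) (√(x + 18) - √18)/x = sqrt(2)/12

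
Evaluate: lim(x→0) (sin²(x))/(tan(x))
This is a 0/0 indeterminate form.

Apply L'Hôpital's rule: differentiate numerator and denominator separately.
  f(x) = sin(x)^2   ⇒   f'(x) = 2·sin(x)·cos(x)
  g(x) = tan(x)   ⇒   g'(x) = tan(x)^2 + 1
  lim(x→0) f'(x)/g'(x) = lim(x→0) (2·sin(x)·cos(x))/(tan(x)^2 + 1)
  = 0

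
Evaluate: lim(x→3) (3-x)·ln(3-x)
This is a 0·∞ indeterminate form.

Rewrite 0·∞ as a quotient (0/0 or ∞/∞ form), then apply L'Hôpital's rule:
  lim(x→3) (3-x)·ln(3-x) = 0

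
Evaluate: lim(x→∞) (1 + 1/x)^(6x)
This is an exponential indeterminate form.

For exponential indeterminate forms, take the natural log:
  Let L = lim(x→∞) (1 + 1/x)^(6x)
  Then ln(L) = lim(x→∞) [exponent × ln(base)]
  Evaluate using L'Hôpital or standard limits, then exponentiate.
  L = e^(6)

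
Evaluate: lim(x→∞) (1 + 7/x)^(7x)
This is an exponential indeterminate form.

For exponential indeterminate forms, take the natural log:
  Let L = lim(x→∞) (1 + 7/x)^(7x)
  Then ln(L) = lim(x→∞) [exponent × ln(base)]
  Evaluate using L'Hôpital or standard limits, then exponentiate.
  L = e^(49)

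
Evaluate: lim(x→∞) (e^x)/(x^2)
This is an ∞/∞ indeterminate form.

Apply L'Hôpital's rule: differentiate numerator and denominator separately.
  f(x) = e^(x)   ⇒   f'(x) = e^(x)
  g(x) = x^2   ⇒   g'(x) = 2·x
  lim(x→∞) f'(x)/g'(x) = lim(x→∞) (e^(x))/(2·x)
  = ∞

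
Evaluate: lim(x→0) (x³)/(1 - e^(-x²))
This is a 0/0 indeterminate form.

Apply L'Hôpital's rule: differentiate numerator and denominator separately.
  f(x) = x^3   ⇒   f'(x) = 3·x^2
  g(x) = 1 - e^(-x^2)   ⇒   g'(x) = 2·x·e^(-x^2)
  lim(x→0) f'(x)/g'(x) = lim(x→0) (3·x^2)/(2·x·e^(-x^2))
  = 0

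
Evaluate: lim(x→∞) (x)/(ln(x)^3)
This is an ∞/∞ indeterminate form.

Apply L'Hôpital's rule: differentiate numerator and denominator separately.
  f(x) = x   ⇒   f'(x) = 1
  g(x) = ln(x)^3   ⇒   g'(x) = 3·ln(x)^2/x
  lim(x→∞) f'(x)/g'(x) = lim(x→∞) (1)/(3·ln(x)^2/x)
  = ∞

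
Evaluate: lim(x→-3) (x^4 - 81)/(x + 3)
This is a standard limit.

Factor or rationalize the expression:
  lim(x→-3) (x^4 - 81)/(x + 3) = -108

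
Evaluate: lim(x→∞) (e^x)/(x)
This is an ∞/∞ indeterminate form.

Apply L'Hôpital's rule: differentiate numerator and denominator separately.
  f(x) = e^(x)   ⇒   f'(x) = e^(x)
  g(x) = x   ⇒   g'(x) = 1
  lim(x→∞) f'(x)/g'(x) = lim(x→∞) (e^(x))/(1)
  = ∞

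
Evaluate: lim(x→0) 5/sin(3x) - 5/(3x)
This is an ∞-∞ indeterminate form.

Combine fractions or rationalize to convert ∞-∞ to 0/0 form:
  lim(x→0) 5/sin(3x) - 5/(3x) = 0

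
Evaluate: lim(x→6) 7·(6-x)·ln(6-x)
This is a 0·∞ indeterminate form.

Rewrite 0·∞ as a quotient (0/0 or ∞/∞ form), then apply L'Hôpital's rule:
  lim(x→6) 7·(6-x)·ln(6-x) = 0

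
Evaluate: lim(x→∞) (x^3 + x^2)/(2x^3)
This is an ∞/∞ indeterminate form.

Apply L'Hôpital's rule: differentiate numerator and denominator separately.
  f(x) = x^3 + x^2   ⇒   f'(x) = 3·x^2 + 2·x
  g(x) = 2·x^3   ⇒   g'(x) = 6·x^2
  lim(x→∞) f'(x)/g'(x) = lim(x→∞) (3·x^2 + 2·x)/(6·x^2)
  = 1/2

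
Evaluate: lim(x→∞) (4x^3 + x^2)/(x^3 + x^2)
This is an ∞/∞ indeterminate form.

Apply L'Hôpital's rule: differentiate numerator and denominator separately.
  f(x) = 4·x^3 + x^2   ⇒   f'(x) = 12·x^2 + 2·x
  g(x) = x^3 + x^2   ⇒   g'(x) = 3·x^2 + 2·x
  lim(x→∞) f'(x)/g'(x) = lim(x→∞) (12·x^2 + 2·x)/(3·x^2 + 2·x)
  = 4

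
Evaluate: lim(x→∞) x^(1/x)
This is an exponential indeterminate form.

For exponential indeterminate forms, take the natural log:
  Let L = lim(x→∞) x^(1/x)
  Then ln(L) = lim(x→∞) [exponent × ln(base)]
  Evaluate using L'Hôpital or standard limits, then exponentiate.
  L = 1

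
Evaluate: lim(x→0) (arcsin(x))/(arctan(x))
This is a 0/0 indeterminate form.

Apply L'Hôpital's rule: differentiate numerator and denominator separately.
  f(x) = asin(x)   ⇒   f'(x) = 1/sqrt(1 - x^2)
  g(x) = atan(x)   ⇒   g'(x) = 1/(x^2 + 1)
  lim(x→0) f'(x)/g'(x) = lim(x→0) (1/sqrt(1 - x^2))/(1/(x^2 + 1))
  = 1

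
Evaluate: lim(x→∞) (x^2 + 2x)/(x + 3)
This is an ∞/∞ indeterminate form.

Apply L'Hôpital's rule: differentiate numerator and denominator separately.
  f(x) = x^2 + 2·x   ⇒   f'(x) = 2·x + 2
  g(x) = x + 3   ⇒   g'(x) = 1
  lim(x→∞) f'(x)/g'(x) = lim(x→∞) (2·x + 2)/(1)
  = ∞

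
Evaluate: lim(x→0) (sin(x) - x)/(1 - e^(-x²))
This is a 0/0 indeterminate form.

Apply L'Hôpital's rule: differentiate numerator and denominator separately.
  f(x) = -x + sin(x)   ⇒   f'(x) = cos(x) - 1
  g(x) = 1 - e^(-x^2)   ⇒   g'(x) = 2·x·e^(-x^2)
  lim(x→0) f'(x)/g'(x) = lim(x→0) (cos(x) - 1)/(2·x·e^(-x^2))
  = 0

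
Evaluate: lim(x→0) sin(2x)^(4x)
This is an exponential indeterminate form.

For exponential indeterminate forms, take the natural log:
  Let L = lim(x→0) sin(2x)^(4x)
  Then ln(L) = lim(x→0) [exponent × ln(base)]
  Evaluate using L'Hôpital or standard limits, then exponentiate.
  L = 1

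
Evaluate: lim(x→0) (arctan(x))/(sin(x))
This is a 0/0 indeterminate form.

Apply L'Hôpital's rule: differentiate numerator and denominator separately.
  f(x) = atan(x)   ⇒   f'(x) = 1/(x^2 + 1)
  g(x) = sin(x)   ⇒   g'(x) = cos(x)
  lim(x→0) f'(x)/g'(x) = lim(x→0) (1/(x^2 + 1))/(cos(x))
  = 1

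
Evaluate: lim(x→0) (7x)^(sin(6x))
This is an exponential indeterminate form.

For exponential indeterminate forms, take the natural log:
  Let L = lim(x→0) (7x)^(sin(6x))
  Then ln(L) = lim(x→0) [exponent × ln(base)]
  Evaluate using L'Hôpital or standard limits, then exponentiate.
  L = 1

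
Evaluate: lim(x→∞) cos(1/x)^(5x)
This is an exponential indeterminate form.

For exponential indeterminate forms, take the natural log:
  Let L = lim(x→∞) cos(1/x)^(5x)
  Then ln(L) = lim(x→∞) [exponent × ln(base)]
  Evaluate using L'Hôpital or standard limits, then exponentiate.
  L = 1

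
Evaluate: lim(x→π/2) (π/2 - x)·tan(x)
This is a 0·∞ indeterminate form.

Rewrite 0·∞ as a quotient (0/0 or ∞/∞ form), then apply L'Hôpital's rule:
  lim(x→π/2) (π/2 - x)·tan(x) = 1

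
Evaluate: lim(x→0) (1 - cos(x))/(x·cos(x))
This is a 0/0 indeterminate form.

Apply L'Hôpital's rule: differentiate numerator and denominator separately.
  f(x) = 1 - cos(x)   ⇒   f'(x) = sin(x)
  g(x) = x·cos(x)   ⇒   g'(x) = -x·sin(x) + cos(x)
  lim(x→0) f'(x)/g'(x) = lim(x→0) (sin(x))/(-x·sin(x) + cos(x))
  = 0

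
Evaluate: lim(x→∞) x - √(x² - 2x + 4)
This is an ∞-∞ indeterminate form.

Combine fractions or rationalize to convert ∞-∞ to 0/0 form:
  lim(x→∞) x - √(x² - 2x + 4) = 1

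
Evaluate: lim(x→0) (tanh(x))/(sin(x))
This is a 0/0 indeterminate form.

Apply L'Hôpital's rule: differentiate numerator and denominator separately.
  f(x) = tanh(x)   ⇒   f'(x) = 1 - tanh(x)^2
  g(x) = sin(x)   ⇒   g'(x) = cos(x)
  lim(x→0) f'(x)/g'(x) = lim(x→0) (1 - tanh(x)^2)/(cos(x))
  = 1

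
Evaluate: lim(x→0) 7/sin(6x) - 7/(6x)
This is an ∞-∞ indeterminate form.

Combine fractions or rationalize to convert ∞-∞ to 0/0 form:
  lim(x→0) 7/sin(6x) - 7/(6x) = 0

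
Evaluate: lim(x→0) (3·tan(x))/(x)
This is a 0/0 indeterminate form.

Apply L'Hôpital's rule: differentiate numerator and denominator separately.
  f(x) = 3·tan(x)   ⇒   f'(x) = 3·tan(x)^2 + 3
  g(x) = x   ⇒   g'(x) = 1
  lim(x→0) f'(x)/g'(x) = lim(x→0) (3·tan(x)^2 + 3)/(1)
  = 3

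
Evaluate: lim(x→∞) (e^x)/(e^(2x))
This is an ∞/∞ indeterminate form.

Apply L'Hôpital's rule: differentiate numerator and denominator separately.
  f(x) = e^(x)   ⇒   f'(x) = e^(x)
  g(x) = e^(2·x)   ⇒   g'(x) = 2·e^(2·x)
  lim(x→∞) f'(x)/g'(x) = lim(x→∞) (e^(x))/(2·e^(2·x))
  = 0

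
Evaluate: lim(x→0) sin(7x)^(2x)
This is an exponential indeterminate form.

For exponential indeterminate forms, take the natural log:
  Let L = lim(x→0) sin(7x)^(2x)
  Then ln(L) = lim(x→0) [exponent × ln(base)]
  Evaluate using L'Hôpital or standard limits, then exponentiate.
  L = 1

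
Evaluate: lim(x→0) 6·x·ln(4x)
This is a 0·∞ indeterminate form.

Rewrite 0·∞ as a quotient (0/0 or ∞/∞ form), then apply L'Hôpital's rule:
  lim(x→0) 6·x·ln(4x) = 0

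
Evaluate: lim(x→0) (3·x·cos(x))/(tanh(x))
This is a 0/0 indeterminate form.

Apply L'Hôpital's rule: differentiate numerator and denominator separately.
  f(x) = 3·x·cos(x)   ⇒   f'(x) = -3·x·sin(x) + 3·cos(x)
  g(x) = tanh(x)   ⇒   g'(x) = 1 - tanh(x)^2
  lim(x→0) f'(x)/g'(x) = lim(x→0) (-3·x·sin(x) + 3·cos(x))/(1 - tanh(x)^2)
  = 3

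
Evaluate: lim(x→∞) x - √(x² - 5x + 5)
This is an ∞-∞ indeterminate form.

Combine fractions or rationalize to convert ∞-∞ to 0/0 form:
  lim(x→∞) x - √(x² - 5x + 5) = 5/2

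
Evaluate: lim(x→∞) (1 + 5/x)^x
This is an exponential indeterminate form.

For exponential indeterminate forms, take the natural log:
  Let L = lim(x→∞) (1 + 5/x)^x
  Then ln(L) = lim(x→∞) [exponent × ln(base)]
  Evaluate using L'Hôpital or standard limits, then exponentiate.
  L = e^(5)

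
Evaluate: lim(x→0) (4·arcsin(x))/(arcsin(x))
This is a 0/0 indeterminate form.

Apply L'Hôpital's rule: differentiate numerator and denominator separately.
  f(x) = 4·asin(x)   ⇒   f'(x) = 4/sqrt(1 - x^2)
  g(x) = asin(x)   ⇒   g'(x) = 1/sqrt(1 - x^2)
  lim(x→0) f'(x)/g'(x) = lim(x→0) (4/sqrt(1 - x^2))/(1/sqrt(1 - x^2))
  = 4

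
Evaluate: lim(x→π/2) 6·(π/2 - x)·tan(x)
This is a 0·∞ indeterminate form.

Rewrite 0·∞ as a quotient (0/0 or ∞/∞ form), then apply L'Hôpital's rule:
  lim(x→π/2) 6·(π/2 - x)·tan(x) = 6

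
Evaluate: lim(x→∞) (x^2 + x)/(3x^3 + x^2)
This is an ∞/∞ indeterminate form.

Apply L'Hôpital's rule: differentiate numerator and denominator separately.
  f(x) = x^2 + x   ⇒   f'(x) = 2·x + 1
  g(x) = 3·x^3 + x^2   ⇒   g'(x) = 9·x^2 + 2·x
  lim(x→∞) f'(x)/g'(x) = lim(x→∞) (2·x + 1)/(9·x^2 + 2·x)
  = 0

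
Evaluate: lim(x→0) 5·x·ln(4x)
This is a 0·∞ indeterminate form.

Rewrite 0·∞ as a quotient (0/0 or ∞/∞ form), then apply L'Hôpital's rule:
  lim(x→0) 5·x·ln(4x) = 0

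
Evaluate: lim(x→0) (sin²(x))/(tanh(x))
This is a 0/0 indeterminate form.

Apply L'Hôpital's rule: differentiate numerator and denominator separately.
  f(x) = sin(x)^2   ⇒   f'(x) = 2·sin(x)·cos(x)
  g(x) = tanh(x)   ⇒   g'(x) = 1 - tanh(x)^2
  lim(x→0) f'(x)/g'(x) = lim(x→0) (2·sin(x)·cos(x))/(1 - tanh(x)^2)
  = 0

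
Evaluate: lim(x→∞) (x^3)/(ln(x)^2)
This is an ∞/∞ indeterminate form.

Apply L'Hôpital's rule: differentiate numerator and denominator separately.
  f(x) = x^3   ⇒   f'(x) = 3·x^2
  g(x) = ln(x)^2   ⇒   g'(x) = 2·ln(x)/x
  lim(x→∞) f'(x)/g'(x) = lim(x→∞) (3·x^2)/(2·ln(x)/x)
  = ∞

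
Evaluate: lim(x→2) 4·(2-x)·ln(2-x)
This is a 0·∞ indeterminate form.

Rewrite 0·∞ as a quotient (0/0 or ∞/∞ form), then apply L'Hôpital's rule:
  lim(x→2) 4·(2-x)·ln(2-x) = 0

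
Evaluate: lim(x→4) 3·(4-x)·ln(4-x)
This is a 0·∞ indeterminate form.

Rewrite 0·∞ as a quotient (0/0 or ∞/∞ form), then apply L'Hôpital's rule:
  lim(x→4) 3·(4-x)·ln(4-x) = 0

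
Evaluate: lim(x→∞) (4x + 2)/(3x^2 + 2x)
This is an ∞/∞ indeterminate form.

Apply L'Hôpital's rule: differentiate numerator and denominator separately.
  f(x) = 4·x + 2   ⇒   f'(x) = 4
  g(x) = 3·x^2 + 2·x   ⇒   g'(x) = 6·x + 2
  lim(x→∞) f'(x)/g'(x) = lim(x→∞) (4)/(6·x + 2)
  = 0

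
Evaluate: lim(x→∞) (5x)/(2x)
This is an ∞/∞ indeterminate form.

Apply L'Hôpital's rule: differentiate numerator and denominator separately.
  f(x) = 5·x   ⇒   f'(x) = 5
  g(x) = 2·x   ⇒   g'(x) = 2
  lim(x→∞) f'(x)/g'(x) = lim(x→∞) (5)/(2)
  = 5/2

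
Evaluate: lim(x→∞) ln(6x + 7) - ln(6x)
This is an ∞-∞ indeterminate form.

Combine fractions or rationalize to convert ∞-∞ to 0/0 form:
  lim(x→∞) ln(6x + 7) - ln(6x) = 0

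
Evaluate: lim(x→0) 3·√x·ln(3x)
This is a 0·∞ indeterminate form.

Rewrite 0·∞ as a quotient (0/0 or ∞/∞ form), then apply L'Hôpital's rule:
  lim(x→0) 3·√x·ln(3x) = 0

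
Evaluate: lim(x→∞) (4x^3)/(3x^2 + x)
This is an ∞/∞ indeterminate form.

Apply L'Hôpital's rule: differentiate numerator and denominator separately.
  f(x) = 4·x^3   ⇒   f'(x) = 12·x^2
  g(x) = 3·x^2 + x   ⇒   g'(x) = 6·x + 1
  lim(x→∞) f'(x)/g'(x) = lim(x→∞) (12·x^2)/(6·x + 1)
  = ∞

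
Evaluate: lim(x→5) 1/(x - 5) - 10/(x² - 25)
This is an ∞-∞ indeterminate form.

Combine fractions or rationalize to convert ∞-∞ to 0/0 form:
  lim(x→5) 1/(x - 5) - 10/(x² - 25) = 1/10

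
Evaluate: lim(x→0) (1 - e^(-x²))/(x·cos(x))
This is a 0/0 indeterminate form.

Apply L'Hôpital's rule: differentiate numerator and denominator separately.
  f(x) = 1 - e^(-x^2)   ⇒   f'(x) = 2·x·e^(-x^2)
  g(x) = x·cos(x)   ⇒   g'(x) = -x·sin(x) + cos(x)
  lim(x→0) f'(x)/g'(x) = lim(x→0) (2·x·e^(-x^2))/(-x·sin(x) + cos(x))
  = 0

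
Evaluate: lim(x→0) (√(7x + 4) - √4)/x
This is a standard limit.

Factor or rationalize the expression:
  lim(x→0) (√(7x + 4) - √4)/x = 7/4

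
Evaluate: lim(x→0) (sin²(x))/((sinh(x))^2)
This is a 0/0 indeterminate form.

Apply L'Hôpital's rule: differentiate numerator and denominator separately.
  f(x) = sin(x)^2   ⇒   f'(x) = 2·sin(x)·cos(x)
  g(x) = sinh(x)^2   ⇒   g'(x) = 2·sinh(x)·cosh(x)
  lim(x→0) f'(x)/g'(x) = lim(x→0) (2·sin(x)·cos(x))/(2·sinh(x)·cosh(x))
  = 1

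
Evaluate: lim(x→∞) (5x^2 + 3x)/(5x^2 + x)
This is an ∞/∞ indeterminate form.

Apply L'Hôpital's rule: differentiate numerator and denominator separately.
  f(x) = 5·x^2 + 3·x   ⇒   f'(x) = 10·x + 3
  g(x) = 5·x^2 + x   ⇒   g'(x) = 10·x + 1
  lim(x→∞) f'(x)/g'(x) = lim(x→∞) (10·x + 3)/(10·x + 1)
  = 1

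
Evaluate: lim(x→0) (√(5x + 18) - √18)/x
This is a standard limit.

Factor or rationalize the expression:
  lim(x→0) (√(5x + 18) - √18)/x = 5·sqrt(2)/12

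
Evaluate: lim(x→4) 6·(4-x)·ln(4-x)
This is a 0·∞ indeterminate form.

Rewrite 0·∞ as a quotient (0/0 or ∞/∞ form), then apply L'Hôpital's rule:
  lim(x→4) 6·(4-x)·ln(4-x) = 0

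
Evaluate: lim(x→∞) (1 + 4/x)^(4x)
This is an exponential indeterminate form.

For exponential indeterminate forms, take the natural log:
  Let L = lim(x→∞) (1 + 4/x)^(4x)
  Then ln(L) = lim(x→∞) [exponent × ln(base)]
  Evaluate using L'Hôpital or standard limits, then exponentiate.
  L = e^(16)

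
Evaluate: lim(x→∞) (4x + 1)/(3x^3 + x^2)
This is an ∞/∞ indeterminate form.

Apply L'Hôpital's rule: differentiate numerator and denominator separately.
  f(x) = 4·x + 1   ⇒   f'(x) = 4
  g(x) = 3·x^3 + x^2   ⇒   g'(x) = 9·x^2 + 2·x
  lim(x→∞) f'(x)/g'(x) = lim(x→∞) (4)/(9·x^2 + 2·x)
  = 0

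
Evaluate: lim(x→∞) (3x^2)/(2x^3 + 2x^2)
This is an ∞/∞ indeterminate form.

Apply L'Hôpital's rule: differentiate numerator and denominator separately.
  f(x) = 3·x^2   ⇒   f'(x) = 6·x
  g(x) = 2·x^3 + 2·x^2   ⇒   g'(x) = 6·x^2 + 4·x
  lim(x→∞) f'(x)/g'(x) = lim(x→∞) (6·x)/(6·x^2 + 4·x)
  = 0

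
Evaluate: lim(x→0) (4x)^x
This is an exponential indeterminate form.

For exponential indeterminate forms, take the natural log:
  Let L = lim(x→0) (4x)^x
  Then ln(L) = lim(x→0) [exponent × ln(base)]
  Evaluate using L'Hôpital or standard limits, then exponentiate.
  L = 1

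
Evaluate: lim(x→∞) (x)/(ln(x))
This is an ∞/∞ indeterminate form.

Apply L'Hôpital's rule: differentiate numerator and denominator separately.
  f(x) = x   ⇒   f'(x) = 1
  g(x) = ln(x)   ⇒   g'(x) = 1/x
  lim(x→∞) f'(x)/g'(x) = lim(x→∞) (1)/(1/x)
  = ∞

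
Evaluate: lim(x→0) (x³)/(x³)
This is a 0/0 indeterminate form.

Apply L'Hôpital's rule: differentiate numerator and denominator separately.
  f(x) = x^3   ⇒   f'(x) = 3·x^2
  g(x) = x^3   ⇒   g'(x) = 3·x^2
  lim(x→0) f'(x)/g'(x) = lim(x→0) (3·x^2)/(3·x^2)
  = 1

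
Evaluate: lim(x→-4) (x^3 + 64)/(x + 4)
This is a standard limit.

Factor or rationalize the expression:
  lim(x→-4) (x^3 + 64)/(x + 4) = 48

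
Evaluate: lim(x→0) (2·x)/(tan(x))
This is a 0/0 indeterminate form.

Apply L'Hôpital's rule: differentiate numerator and denominator separately.
  f(x) = 2·x   ⇒   f'(x) = 2
  g(x) = tan(x)   ⇒   g'(x) = tan(x)^2 + 1
  lim(x→0) f'(x)/g'(x) = lim(x→0) (2)/(tan(x)^2 + 1)
  = 2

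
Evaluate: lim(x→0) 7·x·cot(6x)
This is a 0·∞ indeterminate form.

Rewrite 0·∞ as a quotient (0/0 or ∞/∞ form), then apply L'Hôpital's rule:
  lim(x→0) 7·x·cot(6x) = 7/6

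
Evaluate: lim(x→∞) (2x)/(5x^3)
This is an ∞/∞ indeterminate form.

Apply L'Hôpital's rule: differentiate numerator and denominator separately.
  f(x) = 2·x   ⇒   f'(x) = 2
  g(x) = 5·x^3   ⇒   g'(x) = 15·x^2
  lim(x→∞) f'(x)/g'(x) = lim(x→∞) (2)/(15·x^2)
  = 0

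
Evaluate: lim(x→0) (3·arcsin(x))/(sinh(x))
This is a 0/0 indeterminate form.

Apply L'Hôpital's rule: differentiate numerator and denominator separately.
  f(x) = 3·asin(x)   ⇒   f'(x) = 3/sqrt(1 - x^2)
  g(x) = sinh(x)   ⇒   g'(x) = cosh(x)
  lim(x→0) f'(x)/g'(x) = lim(x→0) (3/sqrt(1 - x^2))/(cosh(x))
  = 3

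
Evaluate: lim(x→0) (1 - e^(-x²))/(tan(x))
This is a 0/0 indeterminate form.

Apply L'Hôpital's rule: differentiate numerator and denominator separately.
  f(x) = 1 - e^(-x^2)   ⇒   f'(x) = 2·x·e^(-x^2)
  g(x) = tan(x)   ⇒   g'(x) = tan(x)^2 + 1
  lim(x→0) f'(x)/g'(x) = lim(x→0) (2·x·e^(-x^2))/(tan(x)^2 + 1)
  = 0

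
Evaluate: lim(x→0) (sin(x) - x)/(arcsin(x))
This is a 0/0 indeterminate form.

Apply L'Hôpital's rule: differentiate numerator and denominator separately.
  f(x) = -x + sin(x)   ⇒   f'(x) = cos(x) - 1
  g(x) = asin(x)   ⇒   g'(x) = 1/sqrt(1 - x^2)
  lim(x→0) f'(x)/g'(x) = lim(x→0) (cos(x) - 1)/(1/sqrt(1 - x^2))
  = 0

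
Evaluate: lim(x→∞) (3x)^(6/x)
This is an exponential indeterminate form.

For exponential indeterminate forms, take the natural log:
  Let L = lim(x→∞) (3x)^(6/x)
  Then ln(L) = lim(x→∞) [exponent × ln(base)]
  Evaluate using L'Hôpital or standard limits, then exponentiate.
  L = 1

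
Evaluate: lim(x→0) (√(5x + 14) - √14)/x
This is a standard limit.

Factor or rationalize the expression:
  lim(x→0) (√(5x + 14) - √14)/x = 5·sqrt(14)/28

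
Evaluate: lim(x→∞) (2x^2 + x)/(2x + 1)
This is an ∞/∞ indeterminate form.

Apply L'Hôpital's rule: differentiate numerator and denominator separately.
  f(x) = 2·x^2 + x   ⇒   f'(x) = 4·x + 1
  g(x) = 2·x + 1   ⇒   g'(x) = 2
  lim(x→∞) f'(x)/g'(x) = lim(x→∞) (4·x + 1)/(2)
  = ∞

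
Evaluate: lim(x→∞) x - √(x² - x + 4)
This is an ∞-∞ indeterminate form.

Combine fractions or rationalize to convert ∞-∞ to 0/0 form:
  lim(x→∞) x - √(x² - x + 4) = 1/2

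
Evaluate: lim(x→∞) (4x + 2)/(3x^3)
This is an ∞/∞ indeterminate form.

Apply L'Hôpital's rule: differentiate numerator and denominator separately.
  f(x) = 4·x + 2   ⇒   f'(x) = 4
  g(x) = 3·x^3   ⇒   g'(x) = 9·x^2
  lim(x→∞) f'(x)/g'(x) = lim(x→∞) (4)/(9·x^2)
  = 0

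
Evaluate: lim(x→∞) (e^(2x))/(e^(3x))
This is an ∞/∞ indeterminate form.

Apply L'Hôpital's rule: differentiate numerator and denominator separately.
  f(x) = e^(2·x)   ⇒   f'(x) = 2·e^(2·x)
  g(x) = e^(3·x)   ⇒   g'(x) = 3·e^(3·x)
  lim(x→∞) f'(x)/g'(x) = lim(x→∞) (2·e^(2·x))/(3·e^(3·x))
  = 0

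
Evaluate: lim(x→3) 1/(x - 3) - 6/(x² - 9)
This is an ∞-∞ indeterminate form.

Combine fractions or rationalize to convert ∞-∞ to 0/0 form:
  lim(x→3) 1/(x - 3) - 6/(x² - 9) = 1/6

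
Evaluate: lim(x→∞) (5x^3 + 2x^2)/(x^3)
This is an ∞/∞ indeterminate form.

Apply L'Hôpital's rule: differentiate numerator and denominator separately.
  f(x) = 5·x^3 + 2·x^2   ⇒   f'(x) = 15·x^2 + 4·x
  g(x) = x^3   ⇒   g'(x) = 3·x^2
  lim(x→∞) f'(x)/g'(x) = lim(x→∞) (15·x^2 + 4·x)/(3·x^2)
  = 5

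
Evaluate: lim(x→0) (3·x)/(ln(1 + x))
This is a 0/0 indeterminate form.

Apply L'Hôpital's rule: differentiate numerator and denominator separately.
  f(x) = 3·x   ⇒   f'(x) = 3
  g(x) = ln(x + 1)   ⇒   g'(x) = 1/(x + 1)
  lim(x→0) f'(x)/g'(x) = lim(x→0) (3)/(1/(x + 1))
  = 3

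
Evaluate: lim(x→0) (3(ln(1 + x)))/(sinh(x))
This is a 0/0 indeterminate form.

Apply L'Hôpital's rule: differentiate numerator and denominator separately.
  f(x) = 3·ln(x + 1)   ⇒   f'(x) = 3/(x + 1)
  g(x) = sinh(x)   ⇒   g'(x) = cosh(x)
  lim(x→0) f'(x)/g'(x) = lim(x→0) (3/(x + 1))/(cosh(x))
  = 3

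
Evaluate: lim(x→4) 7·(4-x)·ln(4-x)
This is a 0·∞ indeterminate form.

Rewrite 0·∞ as a quotient (0/0 or ∞/∞ form), then apply L'Hôpital's rule:
  lim(x→4) 7·(4-x)·ln(4-x) = 0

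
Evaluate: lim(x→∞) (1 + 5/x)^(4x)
This is an exponential indeterminate form.

For exponential indeterminate forms, take the natural log:
  Let L = lim(x→∞) (1 + 5/x)^(4x)
  Then ln(L) = lim(x→∞) [exponent × ln(base)]
  Evaluate using L'Hôpital or standard limits, then exponentiate.
  L = e^(20)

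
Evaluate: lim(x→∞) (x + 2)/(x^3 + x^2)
This is an ∞/∞ indeterminate form.

Apply L'Hôpital's rule: differentiate numerator and denominator separately.
  f(x) = x + 2   ⇒   f'(x) = 1
  g(x) = x^3 + x^2   ⇒   g'(x) = 3·x^2 + 2·x
  lim(x→∞) f'(x)/g'(x) = lim(x→∞) (1)/(3·x^2 + 2·x)
  = 0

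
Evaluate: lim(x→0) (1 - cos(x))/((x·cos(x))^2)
This is a 0/0 indeterminate form.

Apply L'Hôpital's rule: differentiate numerator and denominator separately.
  f(x) = 1 - cos(x)   ⇒   f'(x) = sin(x)
  g(x) = x^2·cos(x)^2   ⇒   g'(x) = -2·x^2·sin(x)·cos(x) + 2·x·cos(x)^2
  lim(x→0) f'(x)/g'(x) = lim(x→0) (sin(x))/(-2·x^2·sin(x)·cos(x) + 2·x·cos(x)^2)
  = 1/2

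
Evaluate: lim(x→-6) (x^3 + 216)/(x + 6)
This is a standard limit.

Factor or rationalize the expression:
  lim(x→-6) (x^3 + 216)/(x + 6) = 108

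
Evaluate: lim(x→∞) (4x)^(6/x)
This is an exponential indeterminate form.

For exponential indeterminate forms, take the natural log:
  Let L = lim(x→∞) (4x)^(6/x)
  Then ln(L) = lim(x→∞) [exponent × ln(base)]
  Evaluate using L'Hôpital or standard limits, then exponentiate.
  L = 1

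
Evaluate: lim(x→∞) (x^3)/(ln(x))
This is an ∞/∞ indeterminate form.

Apply L'Hôpital's rule: differentiate numerator and denominator separately.
  f(x) = x^3   ⇒   f'(x) = 3·x^2
  g(x) = ln(x)   ⇒   g'(x) = 1/x
  lim(x→∞) f'(x)/g'(x) = lim(x→∞) (3·x^2)/(1/x)
  = ∞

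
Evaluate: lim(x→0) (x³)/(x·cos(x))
This is a 0/0 indeterminate form.

Apply L'Hôpital's rule: differentiate numerator and denominator separately.
  f(x) = x^3   ⇒   f'(x) = 3·x^2
  g(x) = x·cos(x)   ⇒   g'(x) = -x·sin(x) + cos(x)
  lim(x→0) f'(x)/g'(x) = lim(x→0) (3·x^2)/(-x·sin(x) + cos(x))
  = 0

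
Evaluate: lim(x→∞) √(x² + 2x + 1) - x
This is an ∞-∞ indeterminate form.

Combine fractions or rationalize to convert ∞-∞ to 0/0 form:
  lim(x→∞) √(x² + 2x + 1) - x = 1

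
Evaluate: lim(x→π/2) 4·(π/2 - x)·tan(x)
This is a 0·∞ indeterminate form.

Rewrite 0·∞ as a quotient (0/0 or ∞/∞ form), then apply L'Hôpital's rule:
  lim(x→π/2) 4·(π/2 - x)·tan(x) = 4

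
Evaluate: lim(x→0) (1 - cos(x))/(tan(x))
This is a 0/0 indeterminate form.

Apply L'Hôpital's rule: differentiate numerator and denominator separately.
  f(x) = 1 - cos(x)   ⇒   f'(x) = sin(x)
  g(x) = tan(x)   ⇒   g'(x) = tan(x)^2 + 1
  lim(x→0) f'(x)/g'(x) = lim(x→0) (sin(x))/(tan(x)^2 + 1)
  = 0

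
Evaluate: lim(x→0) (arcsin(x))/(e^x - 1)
This is a 0/0 indeterminate form.

Apply L'Hôpital's rule: differentiate numerator and denominator separately.
  f(x) = asin(x)   ⇒   f'(x) = 1/sqrt(1 - x^2)
  g(x) = e^(x) - 1   ⇒   g'(x) = e^(x)
  lim(x→0) f'(x)/g'(x) = lim(x→0) (1/sqrt(1 - x^2))/(e^(x))
  = 1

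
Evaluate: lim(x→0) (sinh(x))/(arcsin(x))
This is a 0/0 indeterminate form.

Apply L'Hôpital's rule: differentiate numerator and denominator separately.
  f(x) = sinh(x)   ⇒   f'(x) = cosh(x)
  g(x) = asin(x)   ⇒   g'(x) = 1/sqrt(1 - x^2)
  lim(x→0) f'(x)/g'(x) = lim(x→0) (cosh(x))/(1/sqrt(1 - x^2))
  = 1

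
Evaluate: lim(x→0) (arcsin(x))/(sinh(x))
This is a 0/0 indeterminate form.

Apply L'Hôpital's rule: differentiate numerator and denominator separately.
  f(x) = asin(x)   ⇒   f'(x) = 1/sqrt(1 - x^2)
  g(x) = sinh(x)   ⇒   g'(x) = cosh(x)
  lim(x→0) f'(x)/g'(x) = lim(x→0) (1/sqrt(1 - x^2))/(cosh(x))
  = 1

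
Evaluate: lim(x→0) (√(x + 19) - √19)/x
This is a standard limit.

Factor or rationalize the expression:
  lim(x→0) (√(x + 19) - √19)/x = sqrt(19)/38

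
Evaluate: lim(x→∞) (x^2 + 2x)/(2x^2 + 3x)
This is an ∞/∞ indeterminate form.

Apply L'Hôpital's rule: differentiate numerator and denominator separately.
  f(x) = x^2 + 2·x   ⇒   f'(x) = 2·x + 2
  g(x) = 2·x^2 + 3·x   ⇒   g'(x) = 4·x + 3
  lim(x→∞) f'(x)/g'(x) = lim(x→∞) (2·x + 2)/(4·x + 3)
  = 1/2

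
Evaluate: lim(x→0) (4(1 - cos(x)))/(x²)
This is a 0/0 indeterminate form.

Apply L'Hôpital's rule: differentiate numerator and denominator separately.
  f(x) = 4 - 4·cos(x)   ⇒   f'(x) = 4·sin(x)
  g(x) = x^2   ⇒   g'(x) = 2·x
  lim(x→0) f'(x)/g'(x) = lim(x→0) (4·sin(x))/(2·x)
  = 2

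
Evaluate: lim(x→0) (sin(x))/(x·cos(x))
This is a 0/0 indeterminate form.

Apply L'Hôpital's rule: differentiate numerator and denominator separately.
  f(x) = sin(x)   ⇒   f'(x) = cos(x)
  g(x) = x·cos(x)   ⇒   g'(x) = -x·sin(x) + cos(x)
  lim(x→0) f'(x)/g'(x) = lim(x→0) (cos(x))/(-x·sin(x) + cos(x))
  = 1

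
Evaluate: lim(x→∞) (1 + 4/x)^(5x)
This is an exponential indeterminate form.

For exponential indeterminate forms, take the natural log:
  Let L = lim(x→∞) (1 + 4/x)^(5x)
  Then ln(L) = lim(x→∞) [exponent × ln(base)]
  Evaluate using L'Hôpital or standard limits, then exponentiate.
  L = e^(20)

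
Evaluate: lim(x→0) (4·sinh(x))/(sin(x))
This is a 0/0 indeterminate form.

Apply L'Hôpital's rule: differentiate numerator and denominator separately.
  f(x) = 4·sinh(x)   ⇒   f'(x) = 4·cosh(x)
  g(x) = sin(x)   ⇒   g'(x) = cos(x)
  lim(x→0) f'(x)/g'(x) = lim(x→0) (4·cosh(x))/(cos(x))
  = 4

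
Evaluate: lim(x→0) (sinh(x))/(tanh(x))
This is a 0/0 indeterminate form.

Apply L'Hôpital's rule: differentiate numerator and denominator separately.
  f(x) = sinh(x)   ⇒   f'(x) = cosh(x)
  g(x) = tanh(x)   ⇒   g'(x) = 1 - tanh(x)^2
  lim(x→0) f'(x)/g'(x) = lim(x→0) (cosh(x))/(1 - tanh(x)^2)
  = 1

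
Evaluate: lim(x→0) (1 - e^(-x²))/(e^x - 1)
This is a 0/0 indeterminate form.

Apply L'Hôpital's rule: differentiate numerator and denominator separately.
  f(x) = 1 - e^(-x^2)   ⇒   f'(x) = 2·x·e^(-x^2)
  g(x) = e^(x) - 1   ⇒   g'(x) = e^(x)
  lim(x→0) f'(x)/g'(x) = lim(x→0) (2·x·e^(-x^2))/(e^(x))
  = 0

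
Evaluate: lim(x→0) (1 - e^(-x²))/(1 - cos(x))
This is a 0/0 indeterminate form.

Apply L'Hôpital's rule: differentiate numerator and denominator separately.
  f(x) = 1 - e^(-x^2)   ⇒   f'(x) = 2·x·e^(-x^2)
  g(x) = 1 - cos(x)   ⇒   g'(x) = sin(x)
  lim(x→0) f'(x)/g'(x) = lim(x→0) (2·x·e^(-x^2))/(sin(x))
  = 2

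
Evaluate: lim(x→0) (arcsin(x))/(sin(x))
This is a 0/0 indeterminate form.

Apply L'Hôpital's rule: differentiate numerator and denominator separately.
  f(x) = asin(x)   ⇒   f'(x) = 1/sqrt(1 - x^2)
  g(x) = sin(x)   ⇒   g'(x) = cos(x)
  lim(x→0) f'(x)/g'(x) = lim(x→0) (1/sqrt(1 - x^2))/(cos(x))
  = 1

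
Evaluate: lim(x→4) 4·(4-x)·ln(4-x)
This is a 0·∞ indeterminate form.

Rewrite 0·∞ as a quotient (0/0 or ∞/∞ form), then apply L'Hôpital's rule:
  lim(x→4) 4·(4-x)·ln(4-x) = 0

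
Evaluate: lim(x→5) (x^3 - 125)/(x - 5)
This is a standard limit.

Factor or rationalize the expression:
  lim(x→5) (x^3 - 125)/(x - 5) = 75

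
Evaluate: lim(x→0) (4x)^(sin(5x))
This is an exponential indeterminate form.

For exponential indeterminate forms, take the natural log:
  Let L = lim(x→0) (4x)^(sin(5x))
  Then ln(L) = lim(x→0) [exponent × ln(base)]
  Evaluate using L'Hôpital or standard limits, then exponentiate.
  L = 1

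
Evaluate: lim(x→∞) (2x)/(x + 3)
This is an ∞/∞ indeterminate form.

Apply L'Hôpital's rule: differentiate numerator and denominator separately.
  f(x) = 2·x   ⇒   f'(x) = 2
  g(x) = x + 3   ⇒   g'(x) = 1
  lim(x→∞) f'(x)/g'(x) = lim(x→∞) (2)/(1)
  = 2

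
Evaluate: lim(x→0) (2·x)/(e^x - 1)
This is a 0/0 indeterminate form.

Apply L'Hôpital's rule: differentiate numerator and denominator separately.
  f(x) = 2·x   ⇒   f'(x) = 2
  g(x) = e^(x) - 1   ⇒   g'(x) = e^(x)
  lim(x→0) f'(x)/g'(x) = lim(x→0) (2)/(e^(x))
  = 2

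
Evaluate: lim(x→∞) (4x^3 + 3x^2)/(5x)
This is an ∞/∞ indeterminate form.

Apply L'Hôpital's rule: differentiate numerator and denominator separately.
  f(x) = 4·x^3 + 3·x^2   ⇒   f'(x) = 12·x^2 + 6·x
  g(x) = 5·x   ⇒   g'(x) = 5
  lim(x→∞) f'(x)/g'(x) = lim(x→∞) (12·x^2 + 6·x)/(5)
  = ∞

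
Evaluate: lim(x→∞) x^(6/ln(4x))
This is an exponential indeterminate form.

For exponential indeterminate forms, take the natural log:
  Let L = lim(x→∞) x^(6/ln(4x))
  Then ln(L) = lim(x→∞) [exponent × ln(base)]
  Evaluate using L'Hôpital or standard limits, then exponentiate.
  L = e^(6)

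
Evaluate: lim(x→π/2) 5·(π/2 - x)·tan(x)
This is a 0·∞ indeterminate form.

Rewrite 0·∞ as a quotient (0/0 or ∞/∞ form), then apply L'Hôpital's rule:
  lim(x→π/2) 5·(π/2 - x)·tan(x) = 5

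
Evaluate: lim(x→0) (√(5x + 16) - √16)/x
This is a standard limit.

Factor or rationalize the expression:
  lim(x→0) (√(5x + 16) - √16)/x = 5/8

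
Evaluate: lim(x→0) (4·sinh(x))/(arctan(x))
This is a 0/0 indeterminate form.

Apply L'Hôpital's rule: differentiate numerator and denominator separately.
  f(x) = 4·sinh(x)   ⇒   f'(x) = 4·cosh(x)
  g(x) = atan(x)   ⇒   g'(x) = 1/(x^2 + 1)
  lim(x→0) f'(x)/g'(x) = lim(x→0) (4·cosh(x))/(1/(x^2 + 1))
  = 4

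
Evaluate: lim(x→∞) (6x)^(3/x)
This is an exponential indeterminate form.

For exponential indeterminate forms, take the natural log:
  Let L = lim(x→∞) (6x)^(3/x)
  Then ln(L) = lim(x→∞) [exponent × ln(base)]
  Evaluate using L'Hôpital or standard limits, then exponentiate.
  L = 1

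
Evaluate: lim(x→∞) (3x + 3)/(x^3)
This is an ∞/∞ indeterminate form.

Apply L'Hôpital's rule: differentiate numerator and denominator separately.
  f(x) = 3·x + 3   ⇒   f'(x) = 3
  g(x) = x^3   ⇒   g'(x) = 3·x^2
  lim(x→∞) f'(x)/g'(x) = lim(x→∞) (3)/(3·x^2)
  = 0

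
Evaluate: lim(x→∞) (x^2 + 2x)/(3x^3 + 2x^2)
This is an ∞/∞ indeterminate form.

Apply L'Hôpital's rule: differentiate numerator and denominator separately.
  f(x) = x^2 + 2·x   ⇒   f'(x) = 2·x + 2
  g(x) = 3·x^3 + 2·x^2   ⇒   g'(x) = 9·x^2 + 4·x
  lim(x→∞) f'(x)/g'(x) = lim(x→∞) (2·x + 2)/(9·x^2 + 4·x)
  = 0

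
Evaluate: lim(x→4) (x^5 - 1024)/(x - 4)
This is a standard limit.

Factor or rationalize the expression:
  lim(x→4) (x^5 - 1024)/(x - 4) = 1280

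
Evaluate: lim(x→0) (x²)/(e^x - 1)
This is a 0/0 indeterminate form.

Apply L'Hôpital's rule: differentiate numerator and denominator separately.
  f(x) = x^2   ⇒   f'(x) = 2·x
  g(x) = e^(x) - 1   ⇒   g'(x) = e^(x)
  lim(x→0) f'(x)/g'(x) = lim(x→0) (2·x)/(e^(x))
  = 0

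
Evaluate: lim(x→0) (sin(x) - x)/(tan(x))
This is a 0/0 indeterminate form.

Apply L'Hôpital's rule: differentiate numerator and denominator separately.
  f(x) = -x + sin(x)   ⇒   f'(x) = cos(x) - 1
  g(x) = tan(x)   ⇒   g'(x) = tan(x)^2 + 1
  lim(x→0) f'(x)/g'(x) = lim(x→0) (cos(x) - 1)/(tan(x)^2 + 1)
  = 0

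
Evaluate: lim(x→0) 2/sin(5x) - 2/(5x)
This is an ∞-∞ indeterminate form.

Combine fractions or rationalize to convert ∞-∞ to 0/0 form:
  lim(x→0) 2/sin(5x) - 2/(5x) = 0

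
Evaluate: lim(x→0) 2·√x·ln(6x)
This is a 0·∞ indeterminate form.

Rewrite 0·∞ as a quotient (0/0 or ∞/∞ form), then apply L'Hôpital's rule:
  lim(x→0) 2·√x·ln(6x) = 0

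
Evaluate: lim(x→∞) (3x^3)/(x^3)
This is an ∞/∞ indeterminate form.

Apply L'Hôpital's rule: differentiate numerator and denominator separately.
  f(x) = 3·x^3   ⇒   f'(x) = 9·x^2
  g(x) = x^3   ⇒   g'(x) = 3·x^2
  lim(x→∞) f'(x)/g'(x) = lim(x→∞) (9·x^2)/(3·x^2)
  = 3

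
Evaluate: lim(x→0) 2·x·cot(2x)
This is a 0·∞ indeterminate form.

Rewrite 0·∞ as a quotient (0/0 or ∞/∞ form), then apply L'Hôpital's rule:
  lim(x→0) 2·x·cot(2x) = 1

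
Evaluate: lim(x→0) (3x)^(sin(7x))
This is an exponential indeterminate form.

For exponential indeterminate forms, take the natural log:
  Let L = lim(x→0) (3x)^(sin(7x))
  Then ln(L) = lim(x→0) [exponent × ln(base)]
  Evaluate using L'Hôpital or standard limits, then exponentiate.
  L = 1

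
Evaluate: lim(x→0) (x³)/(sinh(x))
This is a 0/0 indeterminate form.

Apply L'Hôpital's rule: differentiate numerator and denominator separately.
  f(x) = x^3   ⇒   f'(x) = 3·x^2
  g(x) = sinh(x)   ⇒   g'(x) = cosh(x)
  lim(x→0) f'(x)/g'(x) = lim(x→0) (3·x^2)/(cosh(x))
  = 0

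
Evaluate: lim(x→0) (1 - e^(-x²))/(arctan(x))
This is a 0/0 indeterminate form.

Apply L'Hôpital's rule: differentiate numerator and denominator separately.
  f(x) = 1 - e^(-x^2)   ⇒   f'(x) = 2·x·e^(-x^2)
  g(x) = atan(x)   ⇒   g'(x) = 1/(x^2 + 1)
  lim(x→0) f'(x)/g'(x) = lim(x→0) (2·x·e^(-x^2))/(1/(x^2 + 1))
  = 0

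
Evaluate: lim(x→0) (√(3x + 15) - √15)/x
This is a standard limit.

Factor or rationalize the expression:
  lim(x→0) (√(3x + 15) - √15)/x = sqrt(15)/10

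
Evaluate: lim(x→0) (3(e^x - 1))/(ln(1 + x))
This is a 0/0 indeterminate form.

Apply L'Hôpital's rule: differentiate numerator and denominator separately.
  f(x) = 3·e^(x) - 3   ⇒   f'(x) = 3·e^(x)
  g(x) = ln(x + 1)   ⇒   g'(x) = 1/(x + 1)
  lim(x→0) f'(x)/g'(x) = lim(x→0) (3·e^(x))/(1/(x + 1))
  = 3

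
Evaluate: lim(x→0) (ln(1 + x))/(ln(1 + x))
This is a 0/0 indeterminate form.

Apply L'Hôpital's rule: differentiate numerator and denominator separately.
  f(x) = ln(x + 1)   ⇒   f'(x) = 1/(x + 1)
  g(x) = ln(x + 1)   ⇒   g'(x) = 1/(x + 1)
  lim(x→0) f'(x)/g'(x) = lim(x→0) (1/(x + 1))/(1/(x + 1))
  = 1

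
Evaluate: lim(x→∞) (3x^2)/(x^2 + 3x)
This is an ∞/∞ indeterminate form.

Apply L'Hôpital's rule: differentiate numerator and denominator separately.
  f(x) = 3·x^2   ⇒   f'(x) = 6·x
  g(x) = x^2 + 3·x   ⇒   g'(x) = 2·x + 3
  lim(x→∞) f'(x)/g'(x) = lim(x→∞) (6·x)/(2·x + 3)
  = 3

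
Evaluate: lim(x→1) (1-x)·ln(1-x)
This is a 0·∞ indeterminate form.

Rewrite 0·∞ as a quotient (0/0 or ∞/∞ form), then apply L'Hôpital's rule:
  lim(x→1) (1-x)·ln(1-x) = 0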